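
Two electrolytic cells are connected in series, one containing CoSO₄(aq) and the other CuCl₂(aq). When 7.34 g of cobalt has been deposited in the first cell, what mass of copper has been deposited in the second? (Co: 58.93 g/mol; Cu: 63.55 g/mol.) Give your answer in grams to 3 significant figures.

n(Co) = 7.34 / 58.93 = 0.1246 mol
Co²⁺ + 2e⁻ → Co, so n(e⁻) = 2 × 0.1246 = 0.2492 mol
Since the cells are in series, n(e⁻) in the Cu cell is also 0.2492 mol.
Cu²⁺ + 2e⁻ → Cu, so n(Cu) = 0.2492 / 2 = 0.1246 mol
m(Cu) = 0.1246 × 63.55 = 7.92 g

7.92 g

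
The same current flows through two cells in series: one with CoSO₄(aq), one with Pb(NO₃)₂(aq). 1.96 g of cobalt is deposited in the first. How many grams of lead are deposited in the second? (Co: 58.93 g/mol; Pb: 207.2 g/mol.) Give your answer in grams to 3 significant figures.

6.89 g

n(Co) = 1.96 / 58.93 = 0.03326 mol
Co²⁺ + 2e⁻ → Co, so n(e⁻) = 2 × 0.03326 = 0.06652 mol
Same current for the same time ⇒ same n(e⁻) = 0.06652 mol in both cells.
Pb²⁺ + 2e⁻ → Pb, so n(Pb) = 0.06652 / 2 = 0.03326 mol
m(Pb) = 0.03326 × 207.2 = 6.89 g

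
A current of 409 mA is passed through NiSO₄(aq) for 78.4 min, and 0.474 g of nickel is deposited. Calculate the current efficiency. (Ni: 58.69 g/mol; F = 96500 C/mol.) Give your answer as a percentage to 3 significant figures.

Q = 0.409 × 4704 = 1924 C
n(e⁻) = 1924 / 96500 = 0.01994 mol
Ni²⁺ + 2e⁻ → Ni, so theoretical n(Ni) = 0.009970 mol → 0.5851 g
Efficiency = 0.474 / 0.5851 = 0.8101 = 81.0%

81.0%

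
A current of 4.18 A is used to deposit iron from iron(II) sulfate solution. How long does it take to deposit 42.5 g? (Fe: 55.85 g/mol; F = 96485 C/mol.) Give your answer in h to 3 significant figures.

9.76 h

n(Fe) = 42.5 / 55.85 = 0.7610 mol
Fe²⁺ + 2e⁻ → Fe, so n(e⁻) = 2 × 0.7610 = 1.522 mol
Q = 1.522 × 96485 = 1.469×10^5 C
t = Q / I = 1.469×10^5 / 4.18 = 35140 s = 9.76 h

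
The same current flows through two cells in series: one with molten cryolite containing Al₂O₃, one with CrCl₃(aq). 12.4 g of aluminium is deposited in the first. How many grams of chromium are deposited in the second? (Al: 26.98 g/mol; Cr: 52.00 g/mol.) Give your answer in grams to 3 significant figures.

n(Al) = 12.4 / 26.98 = 0.4596 mol
Al³⁺ + 3e⁻ → Al, so n(e⁻) = 3 × 0.4596 = 1.379 mol
Since the cells are in series, n(e⁻) in the Cr cell is also 1.379 mol.
Cr³⁺ + 3e⁻ → Cr, so n(Cr) = 1.379 / 3 = 0.4597 mol
m(Cr) = 0.4597 × 52.00 = 23.9 g

23.9 g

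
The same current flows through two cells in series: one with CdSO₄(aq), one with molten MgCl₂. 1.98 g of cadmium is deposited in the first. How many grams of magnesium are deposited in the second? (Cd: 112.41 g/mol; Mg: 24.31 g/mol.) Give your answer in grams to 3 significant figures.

n(Cd) = 1.98 / 112.41 = 0.01761 mol
Cd²⁺ + 2e⁻ → Cd, so n(e⁻) = 2 × 0.01761 = 0.03522 mol
Since the cells are in series, n(e⁻) in the Mg cell is also 0.03522 mol.
Mg²⁺ + 2e⁻ → Mg, so n(Mg) = 0.03522 / 2 = 0.01761 mol
m(Mg) = 0.01761 × 24.31 = 0.428 g

0.428 g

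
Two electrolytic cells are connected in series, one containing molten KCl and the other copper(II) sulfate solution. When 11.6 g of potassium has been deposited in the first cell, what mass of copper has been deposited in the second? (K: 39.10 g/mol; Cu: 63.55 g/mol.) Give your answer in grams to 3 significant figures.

9.43 g

n(K) = 11.6 / 39.10 = 0.2967 mol
K⁺ + e⁻ → K, so n(e⁻) = 0.2967 mol
Since the cells are in series, n(e⁻) in the Cu cell is also 0.2967 mol.
Cu²⁺ + 2e⁻ → Cu, so n(Cu) = 0.2967 / 2 = 0.1484 mol
m(Cu) = 0.1484 × 63.55 = 9.43 g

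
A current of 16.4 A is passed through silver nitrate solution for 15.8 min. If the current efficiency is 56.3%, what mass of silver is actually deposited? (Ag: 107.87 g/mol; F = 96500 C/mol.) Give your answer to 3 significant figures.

Q = 16.4 × 948 = 15550 C
n(e⁻) = 15550 / 96500 = 0.1611 mol
Ag⁺ + e⁻ → Ag, so theoretical m(Ag) = 0.1611 × 107.87 = 17.38 g
Actual mass = 56.3% × 17.38 = 9.78 g

9.78 g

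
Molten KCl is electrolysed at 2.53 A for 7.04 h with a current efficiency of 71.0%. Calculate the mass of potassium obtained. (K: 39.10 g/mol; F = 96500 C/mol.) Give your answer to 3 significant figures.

Q = 2.53 × 25344 = 64120 C
n(e⁻) = 64120 / 96500 = 0.6645 mol
K⁺ + e⁻ → K, so theoretical m(K) = 0.6645 × 39.10 = 25.98 g
Actual mass = 71.0% × 25.98 = 18.4 g

18.4 g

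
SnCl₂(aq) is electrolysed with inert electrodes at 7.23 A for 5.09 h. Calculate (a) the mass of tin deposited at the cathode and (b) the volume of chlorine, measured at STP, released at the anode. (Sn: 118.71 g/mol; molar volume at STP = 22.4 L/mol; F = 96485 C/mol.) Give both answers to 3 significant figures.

Q = 7.23 × 18324 = 1.325×10^5 C; n(e⁻) = 1.325×10^5 / 96485 = 1.373 mol
Cathode: Sn²⁺ + 2e⁻ → Sn → n(Sn) = 1.373/2 = 0.6865 mol → 81.5 g
Anode: 2Cl⁻ → Cl₂ + 2e⁻ → n(Cl₂) = 1.373/2 = 0.6865 mol → 15.4 L

81.5 g Sn; 15.4 L Cl₂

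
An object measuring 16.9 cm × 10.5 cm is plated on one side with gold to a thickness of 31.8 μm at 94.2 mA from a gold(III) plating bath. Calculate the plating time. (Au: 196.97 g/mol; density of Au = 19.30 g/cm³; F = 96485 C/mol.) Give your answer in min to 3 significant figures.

2830 min

Plated area = 16.9 × 10.5 = 177.5 cm²
Volume = 177.5 × 31.8×10⁻⁴ cm = 0.5645 cm³
m(Au) = 0.5645 × 19.30 = 10.89 g
n(Au) = 10.89 / 196.97 = 0.05529 mol; n(e⁻) = 3 × 0.05529 = 0.1659 mol
Q = 0.1659 × 96485 = 16010 C
t = 16010 / 0.0942 = 1.700×10^5 s = 2830 min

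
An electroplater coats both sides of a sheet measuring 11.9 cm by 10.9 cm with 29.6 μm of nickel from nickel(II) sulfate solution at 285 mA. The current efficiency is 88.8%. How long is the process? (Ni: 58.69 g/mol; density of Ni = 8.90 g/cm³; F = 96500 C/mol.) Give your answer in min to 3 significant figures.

Plated area = 2 × 11.9 × 10.9 = 259.4 cm²
Volume = 259.4 × 29.6×10⁻⁴ cm = 0.7678 cm³
m(Ni) = 0.7678 × 8.90 = 6.833 g
n(Ni) = 6.833 / 58.69 = 0.1164 mol; n(e⁻) = 2 × 0.1164 = 0.2328 mol
Q = 0.2328 × 96500 / 0.888 = 25300 C
t = 25300 / 0.285 = 88770 s = 1480 min

1480 min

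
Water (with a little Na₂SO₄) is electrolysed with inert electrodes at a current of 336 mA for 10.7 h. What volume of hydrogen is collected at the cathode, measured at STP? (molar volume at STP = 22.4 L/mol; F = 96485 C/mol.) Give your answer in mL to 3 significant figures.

1500 mL

Q = 0.336 A × 38520 s = 12940 C
Moles of electrons = 12940 / 96485 = 0.1341 mol
2H⁺ + 2e⁻ → H₂, so n(H₂) = 0.1341 / 2 = 0.06705 mol
V = 0.06705 × 22.4 = 1.502 L
= 1500 mL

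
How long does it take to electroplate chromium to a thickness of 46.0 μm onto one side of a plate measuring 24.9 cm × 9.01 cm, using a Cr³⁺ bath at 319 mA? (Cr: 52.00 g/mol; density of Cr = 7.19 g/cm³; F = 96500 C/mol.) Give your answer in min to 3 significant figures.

Plated area = 24.9 × 9.01 = 224.3 cm²
Volume = 224.3 × 46.0×10⁻⁴ cm = 1.032 cm³
m(Cr) = 1.032 × 7.19 = 7.420 g
n(Cr) = 7.420 / 52.00 = 0.1427 mol; n(e⁻) = 3 × 0.1427 = 0.4281 mol
Q = 0.4281 × 96500 = 41310 C
t = 41310 / 0.319 = 1.295×10^5 s = 2160 min

2160 min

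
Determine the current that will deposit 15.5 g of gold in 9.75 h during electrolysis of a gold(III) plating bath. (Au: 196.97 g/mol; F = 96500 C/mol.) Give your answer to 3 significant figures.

n(Au) = 15.5 / 196.97 = 0.07869 mol
Au³⁺ + 3e⁻ → Au, so n(e⁻) = 3 × 0.07869 = 0.2361 mol
Q = 0.2361 × 96500 = 22780 C
I = Q / t = 22780 / 35100 s = 0.649 A

0.649 A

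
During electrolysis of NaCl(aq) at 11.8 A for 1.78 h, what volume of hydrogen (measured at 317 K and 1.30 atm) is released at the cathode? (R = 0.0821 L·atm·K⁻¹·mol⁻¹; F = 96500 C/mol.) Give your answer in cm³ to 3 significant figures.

Q = 11.8 A × 6408 s = 75610 C
n(e⁻) = 75610 / 96500 = 0.7835 mol
2H⁺ + 2e⁻ → H₂, so n(H₂) = 0.7835 / 2 = 0.3918 mol
V = nRT/P = 0.3918 × 0.0821 × 317 / 1.30 = 7.844 L
= 7840 cm³

7840 cm³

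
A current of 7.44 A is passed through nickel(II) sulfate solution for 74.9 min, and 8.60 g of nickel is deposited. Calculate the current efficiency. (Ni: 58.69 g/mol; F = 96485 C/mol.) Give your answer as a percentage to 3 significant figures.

84.6%

Q = 7.44 × 4494 = 33440 C
n(e⁻) = 33440 / 96485 = 0.3466 mol
Ni²⁺ + 2e⁻ → Ni, so theoretical n(Ni) = 0.1733 mol → 10.17 g
Efficiency = 8.60 / 10.17 = 0.8456 = 84.6%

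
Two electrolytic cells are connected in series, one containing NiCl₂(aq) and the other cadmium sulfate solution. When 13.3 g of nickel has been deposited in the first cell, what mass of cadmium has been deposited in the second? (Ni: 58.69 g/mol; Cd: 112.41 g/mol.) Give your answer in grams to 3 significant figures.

n(Ni) = 13.3 / 58.69 = 0.2266 mol
Ni²⁺ + 2e⁻ → Ni, so n(e⁻) = 2 × 0.2266 = 0.4532 mol
Same current for the same time ⇒ same n(e⁻) = 0.4532 mol in both cells.
Cd²⁺ + 2e⁻ → Cd, so n(Cd) = 0.4532 / 2 = 0.2266 mol
m(Cd) = 0.2266 × 112.41 = 25.5 g

25.5 g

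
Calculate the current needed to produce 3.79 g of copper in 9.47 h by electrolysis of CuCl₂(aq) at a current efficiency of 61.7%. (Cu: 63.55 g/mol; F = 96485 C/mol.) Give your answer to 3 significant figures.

0.547 A

n(Cu) = 3.79 / 63.55 = 0.05964 mol
Cu²⁺ + 2e⁻ → Cu, so n(e⁻) = 2 × 0.05964 = 0.1193 mol
Q = 0.1193 × 96485 / 0.617 = 18660 C
I = Q / t = 18660 / 34092 s = 0.547 A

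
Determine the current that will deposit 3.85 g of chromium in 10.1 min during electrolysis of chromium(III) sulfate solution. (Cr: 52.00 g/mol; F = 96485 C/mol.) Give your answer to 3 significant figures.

n(Cr) = 3.85 / 52.00 = 0.07404 mol
Cr³⁺ + 3e⁻ → Cr, so n(e⁻) = 3 × 0.07404 = 0.2221 mol
Q = 0.2221 × 96485 = 21430 C
I = Q / t = 21430 / 606 s = 35.4 A

35.4 A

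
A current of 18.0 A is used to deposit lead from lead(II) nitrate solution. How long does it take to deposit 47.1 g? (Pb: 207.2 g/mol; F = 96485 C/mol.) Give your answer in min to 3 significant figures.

n(Pb) = 47.1 / 207.2 = 0.2273 mol
Pb²⁺ + 2e⁻ → Pb, so n(e⁻) = 2 × 0.2273 = 0.4546 mol
Q = 0.4546 × 96485 = 43860 C
t = Q / I = 43860 / 18.0 = 2437 s = 40.6 min

40.6 min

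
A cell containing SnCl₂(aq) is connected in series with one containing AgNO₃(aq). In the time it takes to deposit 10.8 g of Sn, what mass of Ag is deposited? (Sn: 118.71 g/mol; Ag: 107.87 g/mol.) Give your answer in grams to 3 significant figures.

19.6 g

n(Sn) = 10.8 / 118.71 = 0.09098 mol
Sn²⁺ + 2e⁻ → Sn, so n(e⁻) = 2 × 0.09098 = 0.1820 mol
Since the cells are in series, n(e⁻) in the Ag cell is also 0.1820 mol.
Ag⁺ + e⁻ → Ag, so n(Ag) = 0.1820 mol
m(Ag) = 0.1820 × 107.87 = 19.6 g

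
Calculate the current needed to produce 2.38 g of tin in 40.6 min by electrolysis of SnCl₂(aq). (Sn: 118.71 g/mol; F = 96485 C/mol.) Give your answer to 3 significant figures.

1.59 A

n(Sn) = 2.38 / 118.71 = 0.02005 mol
Sn²⁺ + 2e⁻ → Sn, so n(e⁻) = 2 × 0.02005 = 0.04010 mol
Q = 0.04010 × 96485 = 3869 C
I = Q / t = 3869 / 2436 s = 1.59 A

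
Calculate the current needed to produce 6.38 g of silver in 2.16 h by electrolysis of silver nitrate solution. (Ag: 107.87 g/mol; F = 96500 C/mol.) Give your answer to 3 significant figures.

0.734 A

n(Ag) = 6.38 / 107.87 = 0.05915 mol
Ag⁺ + e⁻ → Ag, so n(e⁻) = 0.05915 mol
Q = 0.05915 × 96500 = 5708 C
I = Q / t = 5708 / 7776 s = 0.734 A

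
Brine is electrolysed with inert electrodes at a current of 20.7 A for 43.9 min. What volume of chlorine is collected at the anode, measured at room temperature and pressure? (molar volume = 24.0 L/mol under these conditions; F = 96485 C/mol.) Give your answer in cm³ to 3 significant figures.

6780 cm³

Charge passed = 20.7 × 2634 = 54520 C
n(e⁻) = Q/F = 54520/96485 = 0.5651 mol
2Cl⁻ → Cl₂ + 2e⁻, so n(Cl₂) = 0.5651 / 2 = 0.2826 mol
V = 0.2826 × 24.0 = 6.782 L
= 6780 cm³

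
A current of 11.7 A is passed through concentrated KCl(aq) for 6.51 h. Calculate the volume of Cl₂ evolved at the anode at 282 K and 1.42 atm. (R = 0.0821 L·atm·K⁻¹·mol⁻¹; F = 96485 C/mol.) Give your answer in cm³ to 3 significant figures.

Q = It = 11.7 × 23436 = 2.742×10^5 C
n(e⁻) = Q/F = 2.742×10^5/96485 = 2.842 mol
2Cl⁻ → Cl₂ + 2e⁻, so n(Cl₂) = 2.842 / 2 = 1.421 mol
V = nRT/P = 1.421 × 0.0821 × 282 / 1.42 = 23.17 L
= 23200 cm³

23200 cm³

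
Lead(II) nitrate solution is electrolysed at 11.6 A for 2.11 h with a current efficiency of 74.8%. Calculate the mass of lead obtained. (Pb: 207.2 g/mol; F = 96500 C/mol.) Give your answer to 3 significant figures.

70.8 g

Q = 11.6 × 7596 = 88110 C
n(e⁻) = 88110 / 96500 = 0.9131 mol
Pb²⁺ + 2e⁻ → Pb, so theoretical m(Pb) = 0.4566 × 207.2 = 94.61 g
Actual mass = 74.8% × 94.61 = 70.8 g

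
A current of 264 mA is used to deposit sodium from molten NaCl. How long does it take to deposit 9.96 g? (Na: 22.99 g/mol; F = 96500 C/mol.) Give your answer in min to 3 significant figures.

2640 min

n(Na) = 9.96 / 22.99 = 0.4332 mol
Na⁺ + e⁻ → Na, so n(e⁻) = 0.4332 mol
Q = 0.4332 × 96500 = 41800 C
t = Q / I = 41800 / 0.264 = 1.583×10^5 s = 2640 min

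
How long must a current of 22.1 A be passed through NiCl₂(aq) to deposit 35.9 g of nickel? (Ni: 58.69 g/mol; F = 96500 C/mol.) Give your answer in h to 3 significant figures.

n(Ni) = 35.9 / 58.69 = 0.6117 mol
Ni²⁺ + 2e⁻ → Ni, so n(e⁻) = 2 × 0.6117 = 1.223 mol
Q = 1.223 × 96500 = 1.180×10^5 C
t = Q / I = 1.180×10^5 / 22.1 = 5339 s = 1.48 h

1.48 h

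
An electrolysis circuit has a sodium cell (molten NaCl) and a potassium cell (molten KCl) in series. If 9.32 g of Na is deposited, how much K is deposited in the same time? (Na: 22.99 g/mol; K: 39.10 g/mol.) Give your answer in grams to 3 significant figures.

15.9 g

n(Na) = 9.32 / 22.99 = 0.4054 mol
Na⁺ + e⁻ → Na, so n(e⁻) = 0.4054 mol
Same current for the same time ⇒ same n(e⁻) = 0.4054 mol in both cells.
K⁺ + e⁻ → K, so n(K) = 0.4054 mol
m(K) = 0.4054 × 39.10 = 15.9 g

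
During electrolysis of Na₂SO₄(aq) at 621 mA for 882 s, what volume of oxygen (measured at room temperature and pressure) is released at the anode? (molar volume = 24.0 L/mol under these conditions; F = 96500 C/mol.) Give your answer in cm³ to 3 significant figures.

34.1 cm³

Q = It = 0.621 × 882 = 547.7 C
n(e⁻) = Q/F = 547.7/96500 = 0.005676 mol
2H₂O → O₂ + 4H⁺ + 4e⁻, so n(O₂) = 0.005676 / 4 = 0.001419 mol
V = 0.001419 × 24.0 = 0.03406 L
= 34.1 cm³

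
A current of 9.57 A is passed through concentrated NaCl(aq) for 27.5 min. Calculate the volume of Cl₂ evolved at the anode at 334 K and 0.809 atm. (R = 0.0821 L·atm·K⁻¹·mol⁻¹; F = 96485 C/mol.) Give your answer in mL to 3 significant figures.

Q = 9.57 A × 1650 s = 15790 C
Moles of electrons = 15790 / 96485 = 0.1637 mol
2Cl⁻ → Cl₂ + 2e⁻, so n(Cl₂) = 0.1637 / 2 = 0.08185 mol
V = nRT/P = 0.08185 × 0.0821 × 334 / 0.809 = 2.774 L
= 2770 mL

2770 mL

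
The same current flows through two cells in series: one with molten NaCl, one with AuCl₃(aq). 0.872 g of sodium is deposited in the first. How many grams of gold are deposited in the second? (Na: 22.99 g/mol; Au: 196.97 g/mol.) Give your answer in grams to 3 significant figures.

n(Na) = 0.872 / 22.99 = 0.03793 mol
Na⁺ + e⁻ → Na, so n(e⁻) = 0.03793 mol
Since the cells are in series, n(e⁻) in the Au cell is also 0.03793 mol.
Au³⁺ + 3e⁻ → Au, so n(Au) = 0.03793 / 3 = 0.01264 mol
m(Au) = 0.01264 × 196.97 = 2.49 g

2.49 g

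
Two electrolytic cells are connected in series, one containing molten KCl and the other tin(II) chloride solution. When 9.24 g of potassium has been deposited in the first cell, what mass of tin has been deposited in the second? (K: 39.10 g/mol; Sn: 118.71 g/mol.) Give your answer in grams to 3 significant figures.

n(K) = 9.24 / 39.10 = 0.2363 mol
K⁺ + e⁻ → K, so n(e⁻) = 0.2363 mol
The cells are in series, so the same charge (and hence the same n(e⁻) = 0.2363 mol) passes through both.
Sn²⁺ + 2e⁻ → Sn, so n(Sn) = 0.2363 / 2 = 0.1182 mol
m(Sn) = 0.1182 × 118.71 = 14.0 g

14.0 g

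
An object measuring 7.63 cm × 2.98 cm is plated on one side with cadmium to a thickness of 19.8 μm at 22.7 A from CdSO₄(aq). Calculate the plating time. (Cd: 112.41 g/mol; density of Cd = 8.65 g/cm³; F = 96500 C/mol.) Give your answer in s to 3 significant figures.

29.5 s

Plated area = 7.63 × 2.98 = 22.74 cm²
Volume = 22.74 × 19.8×10⁻⁴ cm = 0.04503 cm³
m(Cd) = 0.04503 × 8.65 = 0.3895 g
n(Cd) = 0.3895 / 112.41 = 0.003465 mol; n(e⁻) = 2 × 0.003465 = 0.006930 mol
Q = 0.006930 × 96500 = 668.7 C
t = 668.7 / 22.7 = 29.46 s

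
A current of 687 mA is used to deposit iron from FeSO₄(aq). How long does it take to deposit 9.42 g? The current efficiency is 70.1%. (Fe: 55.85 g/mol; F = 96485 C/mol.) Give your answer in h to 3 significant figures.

18.8 h

n(Fe) = 9.42 / 55.85 = 0.1687 mol
Fe²⁺ + 2e⁻ → Fe, so n(e⁻) = 2 × 0.1687 = 0.3374 mol
Q = 0.3374 × 96485 / 0.701 = 46440 C
t = Q / I = 46440 / 0.687 = 67600 s = 18.8 h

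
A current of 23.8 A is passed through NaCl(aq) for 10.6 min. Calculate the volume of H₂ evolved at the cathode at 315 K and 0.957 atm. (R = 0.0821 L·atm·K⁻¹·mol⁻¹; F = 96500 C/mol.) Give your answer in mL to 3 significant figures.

Q = It = 23.8 × 636 = 15140 C
n(e⁻) = Q/F = 15140/96500 = 0.1569 mol
2H⁺ + 2e⁻ → H₂, so n(H₂) = 0.1569 / 2 = 0.07845 mol
V = nRT/P = 0.07845 × 0.0821 × 315 / 0.957 = 2.120 L
= 2120 mL

2120 mL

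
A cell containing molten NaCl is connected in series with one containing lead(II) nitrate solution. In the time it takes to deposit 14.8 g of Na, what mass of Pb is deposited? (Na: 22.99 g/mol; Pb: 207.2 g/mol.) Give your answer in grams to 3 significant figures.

66.7 g

n(Na) = 14.8 / 22.99 = 0.6438 mol
Na⁺ + e⁻ → Na, so n(e⁻) = 0.6438 mol
Same current for the same time ⇒ same n(e⁻) = 0.6438 mol in both cells.
Pb²⁺ + 2e⁻ → Pb, so n(Pb) = 0.6438 / 2 = 0.3219 mol
m(Pb) = 0.3219 × 207.2 = 66.7 g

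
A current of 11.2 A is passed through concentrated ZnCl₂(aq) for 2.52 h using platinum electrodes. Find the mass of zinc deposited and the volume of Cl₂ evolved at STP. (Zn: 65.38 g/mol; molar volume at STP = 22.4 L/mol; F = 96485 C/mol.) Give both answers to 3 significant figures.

34.4 g Zn; 11.8 L Cl₂

Q = 11.2 × 9072 = 1.016×10^5 C; n(e⁻) = 1.016×10^5 / 96485 = 1.053 mol
Cathode: Zn²⁺ + 2e⁻ → Zn → n(Zn) = 1.053/2 = 0.5265 mol → 34.4 g
Anode: 2Cl⁻ → Cl₂ + 2e⁻ → n(Cl₂) = 1.053/2 = 0.5265 mol → 11.8 L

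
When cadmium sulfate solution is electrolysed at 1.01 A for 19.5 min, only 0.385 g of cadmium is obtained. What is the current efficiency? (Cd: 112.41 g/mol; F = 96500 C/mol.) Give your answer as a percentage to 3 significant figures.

55.9%

Q = 1.01 × 1170 = 1182 C
n(e⁻) = 1182 / 96500 = 0.01225 mol
Cd²⁺ + 2e⁻ → Cd, so theoretical n(Cd) = 0.006125 mol → 0.6885 g
Efficiency = 0.385 / 0.6885 = 0.5592 = 55.9%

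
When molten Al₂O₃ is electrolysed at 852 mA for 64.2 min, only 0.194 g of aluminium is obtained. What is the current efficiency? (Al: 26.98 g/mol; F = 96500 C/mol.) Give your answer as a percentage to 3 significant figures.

Q = 0.852 × 3852 = 3282 C
n(e⁻) = 3282 / 96500 = 0.03401 mol
Al³⁺ + 3e⁻ → Al, so theoretical n(Al) = 0.01134 mol → 0.3060 g
Efficiency = 0.194 / 0.3060 = 0.6340 = 63.4%

63.4%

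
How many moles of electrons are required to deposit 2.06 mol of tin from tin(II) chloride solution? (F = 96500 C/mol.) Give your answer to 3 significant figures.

4.12 mol

Sn²⁺ + 2e⁻ → Sn, so n(e⁻) = 2 × 2.06 = 4.120 mol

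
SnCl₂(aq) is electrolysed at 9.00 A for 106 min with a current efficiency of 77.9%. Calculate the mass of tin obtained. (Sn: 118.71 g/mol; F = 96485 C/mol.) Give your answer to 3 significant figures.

Q = 9.00 × 6360 = 57240 C
n(e⁻) = 57240 / 96485 = 0.5933 mol
Sn²⁺ + 2e⁻ → Sn, so theoretical m(Sn) = 0.2967 × 118.71 = 35.22 g
Actual mass = 77.9% × 35.22 = 27.4 g

27.4 g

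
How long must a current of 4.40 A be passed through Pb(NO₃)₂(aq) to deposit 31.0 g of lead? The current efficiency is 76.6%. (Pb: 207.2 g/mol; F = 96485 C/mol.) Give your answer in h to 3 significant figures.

2.38 h

n(Pb) = 31.0 / 207.2 = 0.1496 mol
Pb²⁺ + 2e⁻ → Pb, so n(e⁻) = 2 × 0.1496 = 0.2992 mol
Q = 0.2992 × 96485 / 0.766 = 37690 C
t = Q / I = 37690 / 4.40 = 8566 s = 2.38 h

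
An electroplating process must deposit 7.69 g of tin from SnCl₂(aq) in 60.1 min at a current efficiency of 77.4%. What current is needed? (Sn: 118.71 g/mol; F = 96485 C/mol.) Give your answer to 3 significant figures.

n(Sn) = 7.69 / 118.71 = 0.06478 mol
Sn²⁺ + 2e⁻ → Sn, so n(e⁻) = 2 × 0.06478 = 0.1296 mol
Q = 0.1296 × 96485 / 0.774 = 16160 C
I = Q / t = 16160 / 3606 s = 4.48 A

4.48 A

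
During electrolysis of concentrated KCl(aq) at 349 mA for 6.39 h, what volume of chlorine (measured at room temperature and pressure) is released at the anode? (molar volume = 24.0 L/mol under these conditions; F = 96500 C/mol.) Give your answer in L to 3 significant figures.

0.998 L

Q = It = 0.349 × 23004 = 8028 C
Moles of electrons = 8028 / 96500 = 0.08319 mol
2Cl⁻ → Cl₂ + 2e⁻, so n(Cl₂) = 0.08319 / 2 = 0.04160 mol
V = 0.04160 × 24.0 = 0.9984 L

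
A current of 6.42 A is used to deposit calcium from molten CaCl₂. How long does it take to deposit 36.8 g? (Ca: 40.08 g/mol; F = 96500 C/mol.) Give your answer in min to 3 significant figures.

460 min

n(Ca) = 36.8 / 40.08 = 0.9182 mol
Ca²⁺ + 2e⁻ → Ca, so n(e⁻) = 2 × 0.9182 = 1.836 mol
Q = 1.836 × 96500 = 1.772×10^5 C
t = Q / I = 1.772×10^5 / 6.42 = 27600 s = 460 min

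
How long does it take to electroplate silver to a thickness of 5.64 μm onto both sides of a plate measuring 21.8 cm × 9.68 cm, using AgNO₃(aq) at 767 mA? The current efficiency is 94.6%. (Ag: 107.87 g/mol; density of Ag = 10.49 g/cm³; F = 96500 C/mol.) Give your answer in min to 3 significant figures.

Plated area = 2 × 21.8 × 9.68 = 422.0 cm²
Volume = 422.0 × 5.64×10⁻⁴ cm = 0.2380 cm³
m(Ag) = 0.2380 × 10.49 = 2.497 g
n(Ag) = 2.497 / 107.87 = 0.02315 mol; n(e⁻) = 0.02315 mol
Q = 0.02315 × 96500 / 0.946 = 2361 C
t = 2361 / 0.767 = 3078 s = 51.3 min

51.3 min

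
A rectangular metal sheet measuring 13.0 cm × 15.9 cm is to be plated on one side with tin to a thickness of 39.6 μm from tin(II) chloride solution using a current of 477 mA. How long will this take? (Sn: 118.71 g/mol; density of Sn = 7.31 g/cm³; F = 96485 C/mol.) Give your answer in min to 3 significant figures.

Plated area = 13.0 × 15.9 = 206.7 cm²
Volume = 206.7 × 39.6×10⁻⁴ cm = 0.8185 cm³
m(Sn) = 0.8185 × 7.31 = 5.983 g
n(Sn) = 5.983 / 118.71 = 0.05040 mol; n(e⁻) = 2 × 0.05040 = 0.1008 mol
Q = 0.1008 × 96485 = 9726 C
t = 9726 / 0.477 = 20390 s = 340 min

340 min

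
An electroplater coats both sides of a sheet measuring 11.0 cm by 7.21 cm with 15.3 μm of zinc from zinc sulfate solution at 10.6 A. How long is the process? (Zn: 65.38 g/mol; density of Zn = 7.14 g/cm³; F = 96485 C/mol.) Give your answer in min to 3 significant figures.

Plated area = 2 × 11.0 × 7.21 = 158.6 cm²
Volume = 158.6 × 15.3×10⁻⁴ cm = 0.2427 cm³
m(Zn) = 0.2427 × 7.14 = 1.733 g
n(Zn) = 1.733 / 65.38 = 0.02651 mol; n(e⁻) = 2 × 0.02651 = 0.05302 mol
Q = 0.05302 × 96485 = 5116 C
t = 5116 / 10.6 = 482.6 s = 8.04 min

8.04 min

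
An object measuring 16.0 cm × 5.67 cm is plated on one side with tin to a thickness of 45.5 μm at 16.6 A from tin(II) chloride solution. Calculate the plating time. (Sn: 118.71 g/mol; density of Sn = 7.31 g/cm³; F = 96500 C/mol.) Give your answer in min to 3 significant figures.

Plated area = 16.0 × 5.67 = 90.72 cm²
Volume = 90.72 × 45.5×10⁻⁴ cm = 0.4128 cm³
m(Sn) = 0.4128 × 7.31 = 3.018 g
n(Sn) = 3.018 / 118.71 = 0.02542 mol; n(e⁻) = 2 × 0.02542 = 0.05084 mol
Q = 0.05084 × 96500 = 4906 C
t = 4906 / 16.6 = 295.5 s = 4.93 min

4.93 min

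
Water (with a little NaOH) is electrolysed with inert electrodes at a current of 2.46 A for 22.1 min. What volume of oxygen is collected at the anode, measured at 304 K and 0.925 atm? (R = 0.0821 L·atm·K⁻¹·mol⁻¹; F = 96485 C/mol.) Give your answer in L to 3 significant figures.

0.228 L

Charge passed = 2.46 × 1326 = 3262 C
Moles of electrons = 3262 / 96485 = 0.03381 mol
2H₂O → O₂ + 4H⁺ + 4e⁻, so n(O₂) = 0.03381 / 4 = 0.008453 mol
V = nRT/P = 0.008453 × 0.0821 × 304 / 0.925 = 0.2281 L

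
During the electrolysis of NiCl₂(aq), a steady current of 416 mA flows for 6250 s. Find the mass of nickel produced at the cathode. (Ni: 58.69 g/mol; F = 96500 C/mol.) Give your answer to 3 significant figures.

0.791 g

Q = It = 0.416 × 6250 = 2600 C
n(e⁻) = 2600 / 96500 = 0.02694 mol
Ni²⁺ + 2e⁻ → Ni, so n(Ni) = 0.02694 / 2 = 0.01347 mol
m = 0.01347 × 58.69 = 0.791 g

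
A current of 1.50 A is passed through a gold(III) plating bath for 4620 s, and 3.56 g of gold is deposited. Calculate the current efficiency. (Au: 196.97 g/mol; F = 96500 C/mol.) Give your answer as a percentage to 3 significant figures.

75.5%

Q = 1.50 × 4620 = 6930 C
n(e⁻) = 6930 / 96500 = 0.07181 mol
Au³⁺ + 3e⁻ → Au, so theoretical n(Au) = 0.02394 mol → 4.715 g
Efficiency = 3.56 / 4.715 = 0.7550 = 75.5%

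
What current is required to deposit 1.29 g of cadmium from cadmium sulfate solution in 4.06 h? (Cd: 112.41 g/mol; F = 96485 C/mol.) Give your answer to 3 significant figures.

0.152 A

n(Cd) = 1.29 / 112.41 = 0.01148 mol
Cd²⁺ + 2e⁻ → Cd, so n(e⁻) = 2 × 0.01148 = 0.02296 mol
Q = 0.02296 × 96485 = 2215 C
I = Q / t = 2215 / 14616 s = 0.152 A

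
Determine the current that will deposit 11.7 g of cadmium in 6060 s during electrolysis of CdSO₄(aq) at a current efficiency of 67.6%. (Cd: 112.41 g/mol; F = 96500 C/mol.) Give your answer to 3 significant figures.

n(Cd) = 11.7 / 112.41 = 0.1041 mol
Cd²⁺ + 2e⁻ → Cd, so n(e⁻) = 2 × 0.1041 = 0.2082 mol
Q = 0.2082 × 96500 / 0.676 = 29720 C
I = Q / t = 29720 / 6060 s = 4.90 A

4.90 A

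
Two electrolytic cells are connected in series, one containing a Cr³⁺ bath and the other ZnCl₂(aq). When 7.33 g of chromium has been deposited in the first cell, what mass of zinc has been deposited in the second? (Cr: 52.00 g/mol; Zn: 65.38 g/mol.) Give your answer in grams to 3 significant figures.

n(Cr) = 7.33 / 52.00 = 0.1410 mol
Cr³⁺ + 3e⁻ → Cr, so n(e⁻) = 3 × 0.1410 = 0.4230 mol
Same current for the same time ⇒ same n(e⁻) = 0.4230 mol in both cells.
Zn²⁺ + 2e⁻ → Zn, so n(Zn) = 0.4230 / 2 = 0.2115 mol
m(Zn) = 0.2115 × 65.38 = 13.8 g

13.8 g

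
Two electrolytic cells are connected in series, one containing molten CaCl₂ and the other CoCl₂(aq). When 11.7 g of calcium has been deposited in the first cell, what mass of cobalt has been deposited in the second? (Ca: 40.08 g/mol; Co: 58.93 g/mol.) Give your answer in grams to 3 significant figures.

17.2 g

n(Ca) = 11.7 / 40.08 = 0.2919 mol
Ca²⁺ + 2e⁻ → Ca, so n(e⁻) = 2 × 0.2919 = 0.5838 mol
In series, the same 0.5838 mol of electrons flows through the second cell.
Co²⁺ + 2e⁻ → Co, so n(Co) = 0.5838 / 2 = 0.2919 mol
m(Co) = 0.2919 × 58.93 = 17.2 g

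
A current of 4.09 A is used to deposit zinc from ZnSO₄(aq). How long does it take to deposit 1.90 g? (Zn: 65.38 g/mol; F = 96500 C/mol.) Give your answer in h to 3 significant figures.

0.381 h

n(Zn) = 1.90 / 65.38 = 0.02906 mol
Zn²⁺ + 2e⁻ → Zn, so n(e⁻) = 2 × 0.02906 = 0.05812 mol
Q = 0.05812 × 96500 = 5609 C
t = Q / I = 5609 / 4.09 = 1371 s = 0.381 h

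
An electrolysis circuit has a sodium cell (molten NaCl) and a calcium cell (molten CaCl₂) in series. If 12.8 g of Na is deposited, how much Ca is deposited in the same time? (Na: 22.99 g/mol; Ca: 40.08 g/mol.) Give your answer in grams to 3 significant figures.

n(Na) = 12.8 / 22.99 = 0.5568 mol
Na⁺ + e⁻ → Na, so n(e⁻) = 0.5568 mol
Same current for the same time ⇒ same n(e⁻) = 0.5568 mol in both cells.
Ca²⁺ + 2e⁻ → Ca, so n(Ca) = 0.5568 / 2 = 0.2784 mol
m(Ca) = 0.2784 × 40.08 = 11.2 g

11.2 g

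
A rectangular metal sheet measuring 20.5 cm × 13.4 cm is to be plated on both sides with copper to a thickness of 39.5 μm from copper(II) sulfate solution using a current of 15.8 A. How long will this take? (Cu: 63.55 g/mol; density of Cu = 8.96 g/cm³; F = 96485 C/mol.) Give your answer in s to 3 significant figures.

Plated area = 2 × 20.5 × 13.4 = 549.4 cm²
Volume = 549.4 × 39.5×10⁻⁴ cm = 2.170 cm³
m(Cu) = 2.170 × 8.96 = 19.44 g
n(Cu) = 19.44 / 63.55 = 0.3059 mol; n(e⁻) = 2 × 0.3059 = 0.6118 mol
Q = 0.6118 × 96485 = 59030 C
t = 59030 / 15.8 = 3736 s

3740 s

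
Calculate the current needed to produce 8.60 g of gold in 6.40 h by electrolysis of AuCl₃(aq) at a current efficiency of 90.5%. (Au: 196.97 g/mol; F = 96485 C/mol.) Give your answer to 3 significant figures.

0.606 A

n(Au) = 8.60 / 196.97 = 0.04366 mol
Au³⁺ + 3e⁻ → Au, so n(e⁻) = 3 × 0.04366 = 0.1310 mol
Q = 0.1310 × 96485 / 0.905 = 13970 C
I = Q / t = 13970 / 23040 s = 0.606 A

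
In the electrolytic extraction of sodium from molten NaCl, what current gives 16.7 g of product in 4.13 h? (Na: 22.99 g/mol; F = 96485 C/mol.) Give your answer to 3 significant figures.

n(Na) = 16.7 / 22.99 = 0.7264 mol
Na⁺ + e⁻ → Na, so n(e⁻) = 0.7264 mol
Q = 0.7264 × 96485 = 70090 C
I = Q / t = 70090 / 14868 s = 4.71 A

4.71 A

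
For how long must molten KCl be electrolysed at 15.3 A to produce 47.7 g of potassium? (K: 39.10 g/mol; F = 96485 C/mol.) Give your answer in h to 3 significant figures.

2.14 h

n(K) = 47.7 / 39.10 = 1.220 mol
K⁺ + e⁻ → K, so n(e⁻) = 1.220 mol
Q = 1.220 × 96485 = 1.177×10^5 C
t = Q / I = 1.177×10^5 / 15.3 = 7693 s = 2.14 h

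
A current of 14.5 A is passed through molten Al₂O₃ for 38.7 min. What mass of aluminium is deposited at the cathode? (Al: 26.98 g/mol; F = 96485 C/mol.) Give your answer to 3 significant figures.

Q = It = 14.5 × 2322 = 33670 C
n(e⁻) = Q/F = 33670/96485 = 0.3490 mol
Al³⁺ + 3e⁻ → Al, so n(Al) = 0.3490 / 3 = 0.1163 mol
m = 0.1163 × 26.98 = 3.14 g

3.14 g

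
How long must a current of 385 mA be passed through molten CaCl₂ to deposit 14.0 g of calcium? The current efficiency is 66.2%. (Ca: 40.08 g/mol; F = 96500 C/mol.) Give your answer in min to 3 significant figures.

4410 min

n(Ca) = 14.0 / 40.08 = 0.3493 mol
Ca²⁺ + 2e⁻ → Ca, so n(e⁻) = 2 × 0.3493 = 0.6986 mol
Q = 0.6986 × 96500 / 0.662 = 1.018×10^5 C
t = Q / I = 1.018×10^5 / 0.385 = 2.644×10^5 s = 4410 min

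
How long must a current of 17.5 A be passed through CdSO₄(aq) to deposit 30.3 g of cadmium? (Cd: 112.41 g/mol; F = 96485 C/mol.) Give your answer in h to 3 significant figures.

0.826 h

n(Cd) = 30.3 / 112.41 = 0.2695 mol
Cd²⁺ + 2e⁻ → Cd, so n(e⁻) = 2 × 0.2695 = 0.5390 mol
Q = 0.5390 × 96485 = 52010 C
t = Q / I = 52010 / 17.5 = 2972 s = 0.826 h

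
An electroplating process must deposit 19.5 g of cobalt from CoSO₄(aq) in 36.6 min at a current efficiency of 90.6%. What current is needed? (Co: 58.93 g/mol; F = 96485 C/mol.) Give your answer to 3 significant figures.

n(Co) = 19.5 / 58.93 = 0.3309 mol
Co²⁺ + 2e⁻ → Co, so n(e⁻) = 2 × 0.3309 = 0.6618 mol
Q = 0.6618 × 96485 / 0.906 = 70480 C
I = Q / t = 70480 / 2196 s = 32.1 A

32.1 A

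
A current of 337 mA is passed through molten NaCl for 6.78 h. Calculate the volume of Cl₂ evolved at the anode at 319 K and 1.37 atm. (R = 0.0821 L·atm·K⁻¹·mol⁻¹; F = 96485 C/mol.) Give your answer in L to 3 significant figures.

Charge passed = 0.337 × 24408 = 8225 C
n(e⁻) = 8225 / 96485 = 0.08525 mol
2Cl⁻ → Cl₂ + 2e⁻, so n(Cl₂) = 0.08525 / 2 = 0.04263 mol
V = nRT/P = 0.04263 × 0.0821 × 319 / 1.37 = 0.8149 L

0.815 L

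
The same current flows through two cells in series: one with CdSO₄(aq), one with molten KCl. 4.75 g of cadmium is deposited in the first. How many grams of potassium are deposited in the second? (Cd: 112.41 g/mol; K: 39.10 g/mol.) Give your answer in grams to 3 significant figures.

3.30 g

n(Cd) = 4.75 / 112.41 = 0.04226 mol
Cd²⁺ + 2e⁻ → Cd, so n(e⁻) = 2 × 0.04226 = 0.08452 mol
In series, the same 0.08452 mol of electrons flows through the second cell.
K⁺ + e⁻ → K, so n(K) = 0.08452 mol
m(K) = 0.08452 × 39.10 = 3.30 g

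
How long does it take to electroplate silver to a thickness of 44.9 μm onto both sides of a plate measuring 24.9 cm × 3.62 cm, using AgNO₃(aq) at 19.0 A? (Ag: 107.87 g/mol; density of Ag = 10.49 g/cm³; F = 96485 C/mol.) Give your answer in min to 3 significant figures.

Plated area = 2 × 24.9 × 3.62 = 180.3 cm²
Volume = 180.3 × 44.9×10⁻⁴ cm = 0.8095 cm³
m(Ag) = 0.8095 × 10.49 = 8.492 g
n(Ag) = 8.492 / 107.87 = 0.07872 mol; n(e⁻) = 0.07872 mol
Q = 0.07872 × 96485 = 7595 C
t = 7595 / 19.0 = 399.7 s = 6.66 min

6.66 min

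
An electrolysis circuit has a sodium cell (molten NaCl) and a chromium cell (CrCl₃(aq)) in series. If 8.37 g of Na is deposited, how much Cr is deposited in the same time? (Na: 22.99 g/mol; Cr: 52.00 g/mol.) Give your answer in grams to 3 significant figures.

n(Na) = 8.37 / 22.99 = 0.3641 mol
Na⁺ + e⁻ → Na, so n(e⁻) = 0.3641 mol
Same current for the same time ⇒ same n(e⁻) = 0.3641 mol in both cells.
Cr³⁺ + 3e⁻ → Cr, so n(Cr) = 0.3641 / 3 = 0.1214 mol
m(Cr) = 0.1214 × 52.00 = 6.31 g

6.31 g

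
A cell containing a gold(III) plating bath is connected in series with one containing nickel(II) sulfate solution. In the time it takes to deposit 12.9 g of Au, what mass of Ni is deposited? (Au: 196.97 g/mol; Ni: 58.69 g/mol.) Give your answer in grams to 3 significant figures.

n(Au) = 12.9 / 196.97 = 0.06549 mol
Au³⁺ + 3e⁻ → Au, so n(e⁻) = 3 × 0.06549 = 0.1965 mol
Since the cells are in series, n(e⁻) in the Ni cell is also 0.1965 mol.
Ni²⁺ + 2e⁻ → Ni, so n(Ni) = 0.1965 / 2 = 0.09825 mol
m(Ni) = 0.09825 × 58.69 = 5.77 g

5.77 g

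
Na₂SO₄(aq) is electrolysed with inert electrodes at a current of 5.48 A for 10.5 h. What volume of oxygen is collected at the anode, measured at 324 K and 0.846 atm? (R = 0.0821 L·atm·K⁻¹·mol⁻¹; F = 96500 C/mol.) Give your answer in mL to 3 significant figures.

Q = 5.48 A × 37800 s = 2.071×10^5 C
Moles of electrons = 2.071×10^5 / 96500 = 2.146 mol
2H₂O → O₂ + 4H⁺ + 4e⁻, so n(O₂) = 2.146 / 4 = 0.5365 mol
V = nRT/P = 0.5365 × 0.0821 × 324 / 0.846 = 16.87 L
= 16900 mL

16900 mL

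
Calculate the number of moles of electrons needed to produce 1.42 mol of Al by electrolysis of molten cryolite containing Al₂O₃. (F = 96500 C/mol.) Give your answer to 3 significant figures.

Al³⁺ + 3e⁻ → Al, so n(e⁻) = 3 × 1.42 = 4.260 mol

4.26 mol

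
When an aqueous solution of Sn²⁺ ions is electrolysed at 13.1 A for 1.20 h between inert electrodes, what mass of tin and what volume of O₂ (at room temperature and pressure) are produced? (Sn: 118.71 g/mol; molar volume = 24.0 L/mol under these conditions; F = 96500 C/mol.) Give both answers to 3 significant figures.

34.8 g Sn; 3.52 L O₂

Q = 13.1 × 4320 = 56590 C; n(e⁻) = 56590 / 96500 = 0.5864 mol
Cathode: Sn²⁺ + 2e⁻ → Sn → n(Sn) = 0.5864/2 = 0.2932 mol → 34.8 g
Anode: 2H₂O → O₂ + 4H⁺ + 4e⁻ → n(O₂) = 0.5864/4 = 0.1466 mol → 3.52 L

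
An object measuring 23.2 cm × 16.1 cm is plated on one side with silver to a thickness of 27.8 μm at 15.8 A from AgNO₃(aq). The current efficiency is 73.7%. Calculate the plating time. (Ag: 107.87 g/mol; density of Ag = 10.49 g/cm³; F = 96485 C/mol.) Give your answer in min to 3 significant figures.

13.9 min

Plated area = 23.2 × 16.1 = 373.5 cm²
Volume = 373.5 × 27.8×10⁻⁴ cm = 1.038 cm³
m(Ag) = 1.038 × 10.49 = 10.89 g
n(Ag) = 10.89 / 107.87 = 0.1010 mol; n(e⁻) = 0.1010 mol
Q = 0.1010 × 96485 / 0.737 = 13220 C
t = 13220 / 15.8 = 836.7 s = 13.9 min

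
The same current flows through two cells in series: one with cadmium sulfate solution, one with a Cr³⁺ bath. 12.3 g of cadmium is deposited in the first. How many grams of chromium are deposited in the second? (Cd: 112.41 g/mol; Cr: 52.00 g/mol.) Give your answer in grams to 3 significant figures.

n(Cd) = 12.3 / 112.41 = 0.1094 mol
Cd²⁺ + 2e⁻ → Cd, so n(e⁻) = 2 × 0.1094 = 0.2188 mol
Since the cells are in series, n(e⁻) in the Cr cell is also 0.2188 mol.
Cr³⁺ + 3e⁻ → Cr, so n(Cr) = 0.2188 / 3 = 0.07293 mol
m(Cr) = 0.07293 × 52.00 = 3.79 g

3.79 g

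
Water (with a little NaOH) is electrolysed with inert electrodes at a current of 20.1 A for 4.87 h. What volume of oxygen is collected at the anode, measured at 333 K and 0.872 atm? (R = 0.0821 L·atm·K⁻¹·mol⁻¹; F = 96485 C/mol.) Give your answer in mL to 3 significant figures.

Q = It = 20.1 × 17532 = 3.524×10^5 C
n(e⁻) = Q/F = 3.524×10^5/96485 = 3.652 mol
2H₂O → O₂ + 4H⁺ + 4e⁻, so n(O₂) = 3.652 / 4 = 0.9130 mol
V = nRT/P = 0.9130 × 0.0821 × 333 / 0.872 = 28.62 L
= 28600 mL

28600 mL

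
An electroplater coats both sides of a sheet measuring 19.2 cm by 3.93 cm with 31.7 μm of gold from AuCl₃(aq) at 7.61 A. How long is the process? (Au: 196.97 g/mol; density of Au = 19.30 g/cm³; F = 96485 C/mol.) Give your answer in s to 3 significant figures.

Plated area = 2 × 19.2 × 3.93 = 150.9 cm²
Volume = 150.9 × 31.7×10⁻⁴ cm = 0.4784 cm³
m(Au) = 0.4784 × 19.30 = 9.233 g
n(Au) = 9.233 / 196.97 = 0.04688 mol; n(e⁻) = 3 × 0.04688 = 0.1406 mol
Q = 0.1406 × 96485 = 13570 C
t = 13570 / 7.61 = 1783 s

1780 s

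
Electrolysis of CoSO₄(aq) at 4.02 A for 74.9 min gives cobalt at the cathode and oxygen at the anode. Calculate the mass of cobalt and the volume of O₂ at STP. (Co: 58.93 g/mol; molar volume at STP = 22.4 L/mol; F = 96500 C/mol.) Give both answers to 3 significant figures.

5.52 g Co; 1.05 L O₂

Q = 4.02 × 4494 = 18070 C; n(e⁻) = 18070 / 96500 = 0.1873 mol
Cathode: Co²⁺ + 2e⁻ → Co → n(Co) = 0.1873/2 = 0.09365 mol → 5.52 g
Anode: 2H₂O → O₂ + 4H⁺ + 4e⁻ → n(O₂) = 0.1873/4 = 0.04683 mol → 1.05 L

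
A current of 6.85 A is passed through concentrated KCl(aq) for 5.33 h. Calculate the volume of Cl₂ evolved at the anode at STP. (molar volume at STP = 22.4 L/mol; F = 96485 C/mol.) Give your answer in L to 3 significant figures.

Q = 6.85 A × 19188 s = 1.314×10^5 C
n(e⁻) = 1.314×10^5 / 96485 = 1.362 mol
2Cl⁻ → Cl₂ + 2e⁻, so n(Cl₂) = 1.362 / 2 = 0.6810 mol
V = 0.6810 × 22.4 = 15.25 L

15.3 L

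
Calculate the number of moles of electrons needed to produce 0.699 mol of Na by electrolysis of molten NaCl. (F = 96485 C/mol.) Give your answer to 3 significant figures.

Na⁺ + e⁻ → Na, so n(e⁻) = 1 × 0.699 = 0.6990 mol

0.699 mol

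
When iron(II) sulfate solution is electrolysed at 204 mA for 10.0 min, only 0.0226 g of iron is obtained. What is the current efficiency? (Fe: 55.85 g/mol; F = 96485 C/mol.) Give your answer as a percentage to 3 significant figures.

Q = 0.204 × 600 = 122.4 C
n(e⁻) = 122.4 / 96485 = 0.001269 mol
Fe²⁺ + 2e⁻ → Fe, so theoretical n(Fe) = 6.345×10^-4 mol → 0.03544 g
Efficiency = 0.0226 / 0.03544 = 0.6377 = 63.8%

63.8%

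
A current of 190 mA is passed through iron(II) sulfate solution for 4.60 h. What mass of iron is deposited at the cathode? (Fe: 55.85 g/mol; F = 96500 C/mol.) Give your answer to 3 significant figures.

0.910 g

Q = It = 0.190 × 16560 = 3146 C
n(e⁻) = Q/F = 3146/96500 = 0.03260 mol
Fe²⁺ + 2e⁻ → Fe, so n(Fe) = 0.03260 / 2 = 0.01630 mol
m = 0.01630 × 55.85 = 0.910 g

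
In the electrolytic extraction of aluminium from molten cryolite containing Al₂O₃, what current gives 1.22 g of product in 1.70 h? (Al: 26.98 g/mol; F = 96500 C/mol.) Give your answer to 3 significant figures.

n(Al) = 1.22 / 26.98 = 0.04522 mol
Al³⁺ + 3e⁻ → Al, so n(e⁻) = 3 × 0.04522 = 0.1357 mol
Q = 0.1357 × 96500 = 13100 C
I = Q / t = 13100 / 6120 s = 2.14 A

2.14 A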